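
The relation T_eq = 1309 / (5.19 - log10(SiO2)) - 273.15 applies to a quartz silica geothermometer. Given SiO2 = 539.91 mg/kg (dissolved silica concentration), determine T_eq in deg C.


T_eq = 1309 / (5.19 - log10(SiO2)) - 273.15
T_eq = 1309 / (5.19 - log10(539.91)) - 273.15
T_eq = 259.47 deg C


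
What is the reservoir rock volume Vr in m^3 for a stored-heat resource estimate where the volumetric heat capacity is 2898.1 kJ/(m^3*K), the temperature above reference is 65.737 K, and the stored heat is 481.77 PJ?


Vr = Q_s * 1e12 / (rhoc * dT)
Vr = 481.77 * 1e12 / (2898.1 * 65.737)
Vr = 2.5288e+09 m^3


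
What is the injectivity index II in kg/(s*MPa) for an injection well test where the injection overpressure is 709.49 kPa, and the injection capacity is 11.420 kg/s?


II = mdot * 1000 / dP
II = 11.420 * 1000 / 709.49
II = 16.096 kg/(s*MPa)


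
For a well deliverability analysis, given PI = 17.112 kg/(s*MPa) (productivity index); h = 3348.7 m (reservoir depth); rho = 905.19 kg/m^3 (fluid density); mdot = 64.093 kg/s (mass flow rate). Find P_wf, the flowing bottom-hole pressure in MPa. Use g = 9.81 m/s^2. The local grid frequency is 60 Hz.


Step 1: P_i = rho*g*h/1e6 = 905.19*9.81*3348.7/1e6 = 29.73617 MPa
Step 2: P_wf = P_i - mdot/PI = 29.73617 - 64.093/17.112 = 25.991 MPa
P_wf = 25.991 MPa


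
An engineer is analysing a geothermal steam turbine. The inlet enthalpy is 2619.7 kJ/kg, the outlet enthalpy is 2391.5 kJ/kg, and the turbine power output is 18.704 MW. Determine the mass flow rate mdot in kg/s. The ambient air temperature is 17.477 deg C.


mdot = P * 1000 / (h_in - h_out)
mdot = 18.704 * 1000 / (2619.7 - 2391.5)
mdot = 81.963 kg/s


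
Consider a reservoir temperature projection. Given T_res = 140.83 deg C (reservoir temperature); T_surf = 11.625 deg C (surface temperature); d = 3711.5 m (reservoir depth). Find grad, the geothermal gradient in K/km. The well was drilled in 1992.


grad = (T_res - T_surf) / d * 1000
grad = (140.83 - 11.625) / 3711.5 * 1000
grad = 34.81207 deg C/km
Convert: 34.81207 deg C/km * 1.0 = 34.812 K/km
grad = 34.812 K/km


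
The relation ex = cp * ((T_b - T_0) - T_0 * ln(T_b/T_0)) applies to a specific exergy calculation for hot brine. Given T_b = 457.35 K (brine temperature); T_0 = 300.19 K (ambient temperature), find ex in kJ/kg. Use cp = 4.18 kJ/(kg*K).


ex = cp * ((T_b - T_0) - T_0 * ln(T_b/T_0))
ex = 4.18 * ((457.35 - 300.19) - 300.19 * ln(457.35/300.19))
ex = 128.62 kJ/kg


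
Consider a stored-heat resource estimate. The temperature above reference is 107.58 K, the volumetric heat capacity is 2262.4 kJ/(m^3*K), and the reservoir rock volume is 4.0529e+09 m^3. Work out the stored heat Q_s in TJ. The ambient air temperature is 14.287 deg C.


Q_s = Vr * rhoc * dT / 1e12
Q_s = 4.0529e+09 * 2262.4 * 107.58 / 1e12
Q_s = 986.4312 PJ
Convert: 986.4312 PJ * 1000.0 = 9.8643e+05 TJ
Q_s = 9.8643e+05 TJ


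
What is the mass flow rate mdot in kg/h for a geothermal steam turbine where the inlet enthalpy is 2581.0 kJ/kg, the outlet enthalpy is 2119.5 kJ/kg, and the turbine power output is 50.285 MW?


mdot = P * 1000 / (h_in - h_out)
mdot = 50.285 * 1000 / (2581.0 - 2119.5)
mdot = 108.9599 kg/s
Convert: 108.9599 kg/s * 3600.0 = 3.9226e+05 kg/h
mdot = 3.9226e+05 kg/h


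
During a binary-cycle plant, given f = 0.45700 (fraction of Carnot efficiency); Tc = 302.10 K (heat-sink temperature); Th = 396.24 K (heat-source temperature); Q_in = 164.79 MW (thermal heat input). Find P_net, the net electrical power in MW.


Step 1: eta = (1 - Tc/Th)*f = (1 - 302.1/396.24)*0.457 = 0.1085756
Step 2: P_net = eta * Q_in = 0.1085756 * 164.79 = 17.892 MW
P_net = 17.892 MW


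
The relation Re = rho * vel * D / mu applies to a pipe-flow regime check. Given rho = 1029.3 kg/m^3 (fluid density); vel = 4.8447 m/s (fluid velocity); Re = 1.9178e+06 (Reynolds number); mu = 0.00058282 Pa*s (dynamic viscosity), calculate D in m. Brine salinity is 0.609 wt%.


D = Re * mu / (rho * vel)
D = 1.9178e+06 * 0.00058282 / (1029.3 * 4.8447)
D = 0.22414 m


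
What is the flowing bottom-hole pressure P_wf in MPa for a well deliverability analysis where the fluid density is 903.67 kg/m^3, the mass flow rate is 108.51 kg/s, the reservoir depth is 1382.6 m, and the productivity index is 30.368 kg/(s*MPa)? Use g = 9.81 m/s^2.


Step 1: P_i = rho*g*h/1e6 = 903.67*9.81*1382.6/1e6 = 12.25675 MPa
Step 2: P_wf = P_i - mdot/PI = 12.25675 - 108.51/30.368 = 8.6836 MPa
P_wf = 8.6836 MPa


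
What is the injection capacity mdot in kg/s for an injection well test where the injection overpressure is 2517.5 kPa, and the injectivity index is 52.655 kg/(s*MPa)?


mdot = II * dP / 1000
mdot = 52.655 * 2517.5 / 1000
mdot = 132.56 kg/s


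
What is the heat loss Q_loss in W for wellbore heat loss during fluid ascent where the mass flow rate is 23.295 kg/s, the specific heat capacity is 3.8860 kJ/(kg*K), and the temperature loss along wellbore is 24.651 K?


Q_loss = mdot * cp * dT
Q_loss = 23.295 * 3.8860 * 24.651
Q_loss = 2231.516 kW
Convert: 2231.516 kW * 1000.0 = 2.2315e+06 W
Q_loss = 2.2315e+06 W


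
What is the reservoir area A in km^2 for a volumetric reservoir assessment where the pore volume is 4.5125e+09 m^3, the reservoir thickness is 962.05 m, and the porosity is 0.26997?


A = Vp / (1e6 * hr * phi)
A = 4.5125e+09 / (1e6 * 962.05 * 0.26997)
A = 17.374 km^2


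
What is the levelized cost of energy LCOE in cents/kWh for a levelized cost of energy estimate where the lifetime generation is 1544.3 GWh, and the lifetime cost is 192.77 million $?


LCOE = C_tot / E_tot * 100
LCOE = 192.77 / 1544.3 * 100
LCOE = 12.483 cents/kWh


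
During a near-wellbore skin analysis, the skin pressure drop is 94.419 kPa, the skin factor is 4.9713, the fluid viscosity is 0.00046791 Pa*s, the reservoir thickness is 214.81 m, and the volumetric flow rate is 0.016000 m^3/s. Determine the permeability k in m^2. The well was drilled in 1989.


k = S*q*mu / (2*pi*dP_s*1000*hr)
k = 4.9713*0.016000*0.00046791 / (2*pi*94.419*1000*214.81)
k = 2.9205e-13 m^2


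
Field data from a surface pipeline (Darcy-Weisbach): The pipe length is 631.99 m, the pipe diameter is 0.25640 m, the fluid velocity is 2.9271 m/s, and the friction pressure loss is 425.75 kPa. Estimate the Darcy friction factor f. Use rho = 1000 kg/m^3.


f = dP*1000 / ((L/D)*(rho*vel^2/2))
f = 425.75*1000 / ((631.99/0.25640)*(1000*2.9271^2/2))
f = 0.040320


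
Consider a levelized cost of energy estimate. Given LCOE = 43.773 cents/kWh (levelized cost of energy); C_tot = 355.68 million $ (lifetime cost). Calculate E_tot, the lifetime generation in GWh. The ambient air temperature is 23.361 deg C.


E_tot = C_tot / LCOE * 100
E_tot = 355.68 / 43.773 * 100
E_tot = 812.56 GWh


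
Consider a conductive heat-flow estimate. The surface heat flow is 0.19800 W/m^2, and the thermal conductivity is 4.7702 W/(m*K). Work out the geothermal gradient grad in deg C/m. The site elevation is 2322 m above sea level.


grad = q * 1000 / k
grad = 0.19800 * 1000 / 4.7702
grad = 41.50769 deg C/km
Convert: 41.50769 deg C/km * 0.001 = 0.041508 deg C/m
grad = 0.041508 deg C/m


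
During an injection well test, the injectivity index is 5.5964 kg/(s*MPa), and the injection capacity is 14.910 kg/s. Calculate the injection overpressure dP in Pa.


dP = mdot * 1000 / II
dP = 14.910 * 1000 / 5.5964
dP = 2664.213 kPa
Convert: 2664.213 kPa * 1000.0 = 2.6642e+06 Pa
dP = 2.6642e+06 Pa


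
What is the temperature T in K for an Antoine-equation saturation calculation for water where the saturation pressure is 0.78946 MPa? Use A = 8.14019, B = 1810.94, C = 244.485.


T = B / (A - log10(P_sat * 760 / 0.101325)) - C
T = 1810.94 / (8.14019 - log10(0.78946 * 760 / 0.101325)) - 244.485
T = 170.1300 deg C
Convert to K: 170.1300 + 273.15 = 443.28 K
T = 443.28 K


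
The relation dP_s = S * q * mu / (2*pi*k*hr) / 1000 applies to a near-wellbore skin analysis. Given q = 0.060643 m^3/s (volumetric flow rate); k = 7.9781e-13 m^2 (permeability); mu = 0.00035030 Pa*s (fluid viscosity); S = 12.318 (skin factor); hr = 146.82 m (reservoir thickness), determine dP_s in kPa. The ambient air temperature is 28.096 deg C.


dP_s = S * q * mu / (2*pi*k*hr) / 1000
dP_s = 12.318 * 0.060643 * 0.00035030 / (2*pi*7.9781e-13*146.82) / 1000
dP_s = 355.55 kPa


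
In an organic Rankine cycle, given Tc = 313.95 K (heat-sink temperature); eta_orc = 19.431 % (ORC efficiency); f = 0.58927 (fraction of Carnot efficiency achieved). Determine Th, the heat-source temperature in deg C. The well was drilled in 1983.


Th = Tc / (1 - (eta_orc/100)/f)
Th = 313.95 / (1 - (19.431/100)/0.58927)
Th = 468.4052 K
Convert to deg C: 468.4052 - 273.15 = 195.26 deg C
Th = 195.26 deg C


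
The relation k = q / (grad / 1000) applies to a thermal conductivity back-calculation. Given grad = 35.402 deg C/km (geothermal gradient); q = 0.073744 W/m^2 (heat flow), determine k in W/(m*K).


k = q / (grad / 1000)
k = 0.073744 / (35.402 / 1000)
k = 2.0830 W/(m*K)


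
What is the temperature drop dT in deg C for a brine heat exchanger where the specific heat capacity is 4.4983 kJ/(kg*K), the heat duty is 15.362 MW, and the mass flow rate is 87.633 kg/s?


dT = Q * 1000 / (mdot * cp)
dT = 15.362 * 1000 / (87.633 * 4.4983)
dT = 38.97011 K
Convert (temperature difference, 1 K = 1 deg C): 38.97011 K = 38.97011 deg C
dT = 38.970 deg C


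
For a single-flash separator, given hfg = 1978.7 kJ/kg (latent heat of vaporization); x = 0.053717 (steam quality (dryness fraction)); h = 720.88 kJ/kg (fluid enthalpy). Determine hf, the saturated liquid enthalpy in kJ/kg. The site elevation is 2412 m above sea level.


hf = h - x * hfg
hf = 720.88 - 0.053717 * 1978.7
hf = 614.59 kJ/kg


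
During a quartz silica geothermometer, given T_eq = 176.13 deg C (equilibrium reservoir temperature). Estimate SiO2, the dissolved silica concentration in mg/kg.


SiO2 = 10^(5.19 - 1309/(T_eq + 273.15))
SiO2 = 10^(5.19 - 1309/(176.13 + 273.15))
SiO2 = 188.99 mg/kg


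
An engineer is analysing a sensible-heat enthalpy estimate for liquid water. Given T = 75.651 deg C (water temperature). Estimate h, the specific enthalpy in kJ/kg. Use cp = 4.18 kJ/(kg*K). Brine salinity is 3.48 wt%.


h = cp * T
h = 4.18 * 75.651
h = 316.22 kJ/kg


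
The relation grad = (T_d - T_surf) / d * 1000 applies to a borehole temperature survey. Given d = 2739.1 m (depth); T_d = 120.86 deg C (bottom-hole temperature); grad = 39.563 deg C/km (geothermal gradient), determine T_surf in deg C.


T_surf = T_d - grad * d / 1000
T_surf = 120.86 - 39.563 * 2739.1 / 1000
T_surf = 12.493 deg C


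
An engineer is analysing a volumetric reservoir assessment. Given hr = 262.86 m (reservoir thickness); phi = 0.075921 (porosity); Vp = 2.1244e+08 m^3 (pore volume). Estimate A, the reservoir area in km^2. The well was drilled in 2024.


A = Vp / (1e6 * hr * phi)
A = 2.1244e+08 / (1e6 * 262.86 * 0.075921)
A = 10.645 km^2


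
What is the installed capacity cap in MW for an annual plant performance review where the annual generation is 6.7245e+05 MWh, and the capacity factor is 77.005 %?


cap = E_a / (CF/100 * 8760)
cap = 6.7245e+05 / (77.005/100 * 8760)
cap = 99.687 MW


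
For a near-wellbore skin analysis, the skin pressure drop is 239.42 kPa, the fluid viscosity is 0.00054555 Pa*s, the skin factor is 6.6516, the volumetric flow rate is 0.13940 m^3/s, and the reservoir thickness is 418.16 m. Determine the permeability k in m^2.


k = S*q*mu / (2*pi*dP_s*1000*hr)
k = 6.6516*0.13940*0.00054555 / (2*pi*239.42*1000*418.16)
k = 8.0416e-13 m^2


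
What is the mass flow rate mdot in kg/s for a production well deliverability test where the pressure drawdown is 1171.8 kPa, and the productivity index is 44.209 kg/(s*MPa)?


mdot = PI * dP / 1000
mdot = 44.209 * 1171.8 / 1000
mdot = 51.804 kg/s


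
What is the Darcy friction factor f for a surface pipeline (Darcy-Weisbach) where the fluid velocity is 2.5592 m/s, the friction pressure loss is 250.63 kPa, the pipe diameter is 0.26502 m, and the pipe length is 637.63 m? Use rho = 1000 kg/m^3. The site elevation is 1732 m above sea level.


f = dP*1000 / ((L/D)*(rho*vel^2/2))
f = 250.63*1000 / ((637.63/0.26502)*(1000*2.5592^2/2))
f = 0.031810


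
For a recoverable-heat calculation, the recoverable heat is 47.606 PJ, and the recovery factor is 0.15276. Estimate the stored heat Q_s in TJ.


Q_s = Q_rec / RF
Q_s = 47.606 / 0.15276
Q_s = 311.6392 PJ
Convert: 311.6392 PJ * 1000.0 = 3.1164e+05 TJ
Q_s = 3.1164e+05 TJ


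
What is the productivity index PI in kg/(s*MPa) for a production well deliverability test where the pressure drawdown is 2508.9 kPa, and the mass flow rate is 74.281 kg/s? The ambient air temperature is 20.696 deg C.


PI = mdot * 1000 / dP
PI = 74.281 * 1000 / 2508.9
PI = 29.607 kg/(s*MPa)


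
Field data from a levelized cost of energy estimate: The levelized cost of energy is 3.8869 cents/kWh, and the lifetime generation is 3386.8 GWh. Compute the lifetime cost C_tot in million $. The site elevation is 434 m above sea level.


C_tot = LCOE / 100 * E_tot
C_tot = 3.8869 / 100 * 3386.8
C_tot = 131.64 million $


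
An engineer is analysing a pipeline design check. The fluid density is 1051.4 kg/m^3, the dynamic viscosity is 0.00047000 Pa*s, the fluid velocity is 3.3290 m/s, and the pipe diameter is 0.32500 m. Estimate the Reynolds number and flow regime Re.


Step 1: Re = rho*vel*D/mu = 1051.4*3.329*0.325/0.00047 = 2.4203e+06
Step 2: Re = 2.4203e+06 > 4000, so flow is turbulent.
Re = 2.4203e+06 (turbulent)


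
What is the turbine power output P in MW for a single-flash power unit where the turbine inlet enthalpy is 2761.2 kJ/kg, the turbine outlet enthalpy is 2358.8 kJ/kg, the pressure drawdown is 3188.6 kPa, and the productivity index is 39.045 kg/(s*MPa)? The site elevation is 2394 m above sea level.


Step 1: mdot = PI * dP / 1000 = 39.045 * 3188.6 / 1000 = 124.4989 kg/s
Step 2: P = mdot*(h_in - h_out)/1000 = 124.4989*(2761.2 - 2358.8)/1000 = 50.098 MW
P = 50.098 MW


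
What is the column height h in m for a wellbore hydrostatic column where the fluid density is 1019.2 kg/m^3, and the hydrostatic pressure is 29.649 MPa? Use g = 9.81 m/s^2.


h = P * 1e6 / (g * rho)
h = 29.649 * 1e6 / (9.81 * 1019.2)
h = 2965.4 m


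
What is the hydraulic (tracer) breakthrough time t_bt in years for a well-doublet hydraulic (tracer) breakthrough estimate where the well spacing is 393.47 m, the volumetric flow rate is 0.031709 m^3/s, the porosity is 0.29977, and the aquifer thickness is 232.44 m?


t_bt = pi * hr * phi * L^2 / (3 * Qv) / (365.25*86400)
t_bt = pi * 232.44 * 0.29977 * 393.47^2 / (3 * 0.031709) / (365.25*86400)
t_bt = 11.289 years


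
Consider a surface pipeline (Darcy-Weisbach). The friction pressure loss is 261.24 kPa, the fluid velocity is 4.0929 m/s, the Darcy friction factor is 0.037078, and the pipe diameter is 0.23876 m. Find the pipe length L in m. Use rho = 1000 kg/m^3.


L = dP*1000*D / (f*rho*vel^2/2)
L = 261.24*1000*0.23876 / (0.037078*1000*4.0929^2/2)
L = 200.84 m


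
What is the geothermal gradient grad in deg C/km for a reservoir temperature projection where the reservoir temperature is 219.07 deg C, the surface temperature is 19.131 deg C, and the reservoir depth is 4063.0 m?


grad = (T_res - T_surf) / d * 1000
grad = (219.07 - 19.131) / 4063.0 * 1000
grad = 49.210 deg C/km


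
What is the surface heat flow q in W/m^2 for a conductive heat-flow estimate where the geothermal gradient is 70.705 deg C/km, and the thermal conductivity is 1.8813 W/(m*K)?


q = k * grad / 1000
q = 1.8813 * 70.705 / 1000
q = 0.13302 W/m^2


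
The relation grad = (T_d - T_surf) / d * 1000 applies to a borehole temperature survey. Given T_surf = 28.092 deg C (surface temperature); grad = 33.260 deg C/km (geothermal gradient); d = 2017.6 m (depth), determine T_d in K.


T_d = T_surf + grad * d / 1000
T_d = 28.092 + 33.260 * 2017.6 / 1000
T_d = 95.19738 deg C
Convert to K: 95.19738 + 273.15 = 368.35 K
T_d = 368.35 K


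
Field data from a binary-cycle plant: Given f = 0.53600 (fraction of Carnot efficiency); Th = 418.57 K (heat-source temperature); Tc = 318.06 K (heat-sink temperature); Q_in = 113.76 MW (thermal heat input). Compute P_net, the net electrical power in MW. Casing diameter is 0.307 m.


Step 1: eta = (1 - Tc/Th)*f = (1 - 318.06/418.57)*0.536 = 0.1287081
Step 2: P_net = eta * Q_in = 0.1287081 * 113.76 = 14.642 MW
P_net = 14.642 MW


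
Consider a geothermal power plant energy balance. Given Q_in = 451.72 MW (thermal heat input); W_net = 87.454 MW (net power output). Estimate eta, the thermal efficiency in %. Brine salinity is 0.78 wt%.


eta = W_net / Q_in * 100
eta = 87.454 / 451.72 * 100
eta = 19.360 %


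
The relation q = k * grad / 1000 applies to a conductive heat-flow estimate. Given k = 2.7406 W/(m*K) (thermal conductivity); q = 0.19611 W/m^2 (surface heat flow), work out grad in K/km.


grad = q * 1000 / k
grad = 0.19611 * 1000 / 2.7406
grad = 71.55732 deg C/km
Convert: 71.55732 deg C/km * 1.0 = 71.557 K/km
grad = 71.557 K/km


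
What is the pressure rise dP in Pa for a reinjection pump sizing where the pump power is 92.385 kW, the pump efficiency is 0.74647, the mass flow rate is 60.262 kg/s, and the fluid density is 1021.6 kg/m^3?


dP = P_pump * rho * eta / mdot
dP = 92.385 * 1021.6 * 0.74647 / 60.262
dP = 1169.099 kPa
Convert: 1169.099 kPa * 1000.0 = 1.1691e+06 Pa
dP = 1.1691e+06 Pa


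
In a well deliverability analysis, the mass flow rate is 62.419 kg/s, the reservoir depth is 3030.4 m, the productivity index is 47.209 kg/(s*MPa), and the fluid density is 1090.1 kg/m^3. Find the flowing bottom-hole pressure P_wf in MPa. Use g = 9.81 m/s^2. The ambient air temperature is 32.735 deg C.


Step 1: P_i = rho*g*h/1e6 = 1090.1*9.81*3030.4/1e6 = 32.40674 MPa
Step 2: P_wf = P_i - mdot/PI = 32.40674 - 62.419/47.209 = 31.085 MPa
P_wf = 31.085 MPa


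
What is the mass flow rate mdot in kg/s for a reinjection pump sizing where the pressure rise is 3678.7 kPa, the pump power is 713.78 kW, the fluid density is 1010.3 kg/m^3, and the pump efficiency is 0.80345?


mdot = P_pump * rho * eta / dP
mdot = 713.78 * 1010.3 * 0.80345 / 3678.7
mdot = 157.50 kg/s


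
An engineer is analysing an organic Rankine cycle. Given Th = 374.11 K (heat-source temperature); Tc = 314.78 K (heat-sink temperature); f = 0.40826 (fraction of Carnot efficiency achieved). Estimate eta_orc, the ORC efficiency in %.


eta_orc = (1 - Tc/Th) * f * 100
eta_orc = (1 - 314.78/374.11) * 0.40826 * 100
eta_orc = 6.4746 %


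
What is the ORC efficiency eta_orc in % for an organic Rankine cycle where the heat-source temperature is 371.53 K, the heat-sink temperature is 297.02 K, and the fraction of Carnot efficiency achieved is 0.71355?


eta_orc = (1 - Tc/Th) * f * 100
eta_orc = (1 - 297.02/371.53) * 0.71355 * 100
eta_orc = 14.310 %


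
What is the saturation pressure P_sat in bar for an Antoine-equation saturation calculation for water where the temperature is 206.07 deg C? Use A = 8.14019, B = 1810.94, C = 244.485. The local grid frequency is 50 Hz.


P_sat = 10^(A - B/(C + T)) / 760 * 0.101325
P_sat = 10^(8.14019 - 1810.94/(244.485 + 206.07)) / 760 * 0.101325
P_sat = 1.760918 MPa
Convert: 1.760918 MPa * 10.0 = 17.609 bar
P_sat = 17.609 bar


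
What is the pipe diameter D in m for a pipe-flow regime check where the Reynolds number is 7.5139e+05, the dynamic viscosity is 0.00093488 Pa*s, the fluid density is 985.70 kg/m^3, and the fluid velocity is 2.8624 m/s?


D = Re * mu / (rho * vel)
D = 7.5139e+05 * 0.00093488 / (985.70 * 2.8624)
D = 0.24897 m


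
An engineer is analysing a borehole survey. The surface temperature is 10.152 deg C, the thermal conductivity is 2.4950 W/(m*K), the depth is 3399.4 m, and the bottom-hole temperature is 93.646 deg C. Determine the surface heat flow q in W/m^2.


Step 1: grad = (T_d - T_surf)/d * 1000 = (93.646 - 10.152)/3399.4 * 1000 = 24.56139 deg C/km
Step 2: q = k * grad / 1000 = 2.495 * 24.56139 / 1000 = 0.061281 W/m^2
q = 0.061281 W/m^2


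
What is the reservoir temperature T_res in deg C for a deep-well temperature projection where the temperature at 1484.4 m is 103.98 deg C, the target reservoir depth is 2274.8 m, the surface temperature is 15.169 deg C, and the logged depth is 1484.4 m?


Step 1: grad = (T_d1 - T_surf)/d1 * 1000 = (103.98 - 15.169)/1484.4 * 1000 = 59.82956 deg C/km
Step 2: T_res = T_surf + grad*d2/1000 = 15.169 + 59.82956*2274.8/1000 = 151.27 deg C
T_res = 151.27 deg C


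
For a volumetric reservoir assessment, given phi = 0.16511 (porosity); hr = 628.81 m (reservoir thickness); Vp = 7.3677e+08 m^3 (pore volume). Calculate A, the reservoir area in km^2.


A = Vp / (1e6 * hr * phi)
A = 7.3677e+08 / (1e6 * 628.81 * 0.16511)
A = 7.0964 km^2


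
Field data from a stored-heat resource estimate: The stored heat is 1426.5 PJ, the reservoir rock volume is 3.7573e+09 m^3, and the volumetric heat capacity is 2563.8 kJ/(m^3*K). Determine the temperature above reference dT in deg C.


dT = Q_s * 1e12 / (Vr * rhoc)
dT = 1426.5 * 1e12 / (3.7573e+09 * 2563.8)
dT = 148.0852 K
Convert (temperature difference, 1 K = 1 deg C): 148.0852 K = 148.0852 deg C
dT = 148.09 deg C


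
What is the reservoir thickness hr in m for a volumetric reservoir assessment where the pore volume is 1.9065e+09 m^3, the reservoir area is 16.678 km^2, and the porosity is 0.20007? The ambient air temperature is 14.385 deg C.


hr = Vp / (A * 1e6 * phi)
hr = 1.9065e+09 / (16.678 * 1e6 * 0.20007)
hr = 571.36 m


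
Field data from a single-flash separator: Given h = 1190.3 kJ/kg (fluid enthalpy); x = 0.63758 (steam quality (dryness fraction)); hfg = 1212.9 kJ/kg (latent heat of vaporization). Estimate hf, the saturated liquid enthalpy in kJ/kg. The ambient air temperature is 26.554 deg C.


hf = h - x * hfg
hf = 1190.3 - 0.63758 * 1212.9
hf = 416.98 kJ/kg


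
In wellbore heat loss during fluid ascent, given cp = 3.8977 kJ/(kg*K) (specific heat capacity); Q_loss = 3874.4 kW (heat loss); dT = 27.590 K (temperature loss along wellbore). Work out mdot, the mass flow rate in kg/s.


mdot = Q_loss / (cp * dT)
mdot = 3874.4 / (3.8977 * 27.590)
mdot = 36.028 kg/s


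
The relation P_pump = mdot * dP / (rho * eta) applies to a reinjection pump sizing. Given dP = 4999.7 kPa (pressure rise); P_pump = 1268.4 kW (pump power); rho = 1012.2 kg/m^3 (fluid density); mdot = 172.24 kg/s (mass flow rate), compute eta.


eta = mdot * dP / (rho * P_pump)
eta = 172.24 * 4999.7 / (1012.2 * 1268.4)
eta = 0.67074


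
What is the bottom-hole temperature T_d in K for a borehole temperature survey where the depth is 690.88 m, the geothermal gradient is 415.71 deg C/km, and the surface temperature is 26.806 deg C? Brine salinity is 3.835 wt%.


T_d = T_surf + grad * d / 1000
T_d = 26.806 + 415.71 * 690.88 / 1000
T_d = 314.0117 deg C
Convert to K: 314.0117 + 273.15 = 587.16 K
T_d = 587.16 K


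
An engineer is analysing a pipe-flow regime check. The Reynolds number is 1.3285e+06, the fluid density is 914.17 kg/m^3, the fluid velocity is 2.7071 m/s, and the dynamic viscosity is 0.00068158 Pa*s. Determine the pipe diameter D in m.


D = Re * mu / (rho * vel)
D = 1.3285e+06 * 0.00068158 / (914.17 * 2.7071)
D = 0.36589 m


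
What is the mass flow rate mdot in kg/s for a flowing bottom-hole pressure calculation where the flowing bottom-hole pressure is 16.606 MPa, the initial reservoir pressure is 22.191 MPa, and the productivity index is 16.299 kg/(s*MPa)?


mdot = (P_i - P_wf) * PI
mdot = (22.191 - 16.606) * 16.299
mdot = 91.030 kg/s


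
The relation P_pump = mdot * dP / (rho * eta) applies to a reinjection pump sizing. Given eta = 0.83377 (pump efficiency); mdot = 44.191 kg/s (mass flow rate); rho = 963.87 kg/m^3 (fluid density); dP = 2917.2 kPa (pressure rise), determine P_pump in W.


P_pump = mdot * dP / (rho * eta)
P_pump = 44.191 * 2917.2 / (963.87 * 0.83377)
P_pump = 160.4114 kW
Convert: 160.4114 kW * 1000.0 = 1.6041e+05 W
P_pump = 1.6041e+05 W


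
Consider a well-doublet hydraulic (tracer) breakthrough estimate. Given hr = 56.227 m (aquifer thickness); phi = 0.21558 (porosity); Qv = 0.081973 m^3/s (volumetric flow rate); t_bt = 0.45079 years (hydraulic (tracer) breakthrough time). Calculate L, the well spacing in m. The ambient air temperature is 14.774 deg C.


L = sqrt(t_bt*365.25*86400*3*Qv / (pi*hr*phi))
L = sqrt(0.45079*365.25*86400*3*0.081973 / (pi*56.227*0.21558))
L = 303.10 m


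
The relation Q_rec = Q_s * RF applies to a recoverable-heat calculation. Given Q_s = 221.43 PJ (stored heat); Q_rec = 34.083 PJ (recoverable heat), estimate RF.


RF = Q_rec / Q_s
RF = 34.083 / 221.43
RF = 0.15392


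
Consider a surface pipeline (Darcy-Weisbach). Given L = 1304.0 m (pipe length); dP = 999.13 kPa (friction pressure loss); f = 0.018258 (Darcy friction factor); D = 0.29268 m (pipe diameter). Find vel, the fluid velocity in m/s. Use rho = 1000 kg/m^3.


vel = sqrt(dP*1000*2*D / (f*L*rho))
vel = sqrt(999.13*1000*2*0.29268 / (0.018258*1304.0*1000))
vel = 4.9563 m/s


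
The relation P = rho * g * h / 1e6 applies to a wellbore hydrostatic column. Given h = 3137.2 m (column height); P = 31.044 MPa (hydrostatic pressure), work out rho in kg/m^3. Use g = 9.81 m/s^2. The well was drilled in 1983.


rho = P * 1e6 / (g * h)
rho = 31.044 * 1e6 / (9.81 * 3137.2)
rho = 1008.7 kg/m^3


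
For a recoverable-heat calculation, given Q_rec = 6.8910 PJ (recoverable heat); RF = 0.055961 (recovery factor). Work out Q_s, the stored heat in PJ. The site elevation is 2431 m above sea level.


Q_s = Q_rec / RF
Q_s = 6.8910 / 0.055961
Q_s = 123.14 PJ


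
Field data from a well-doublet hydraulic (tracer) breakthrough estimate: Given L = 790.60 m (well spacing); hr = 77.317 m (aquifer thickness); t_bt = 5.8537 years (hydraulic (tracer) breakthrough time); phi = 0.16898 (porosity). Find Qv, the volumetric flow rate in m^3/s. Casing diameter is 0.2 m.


Qv = pi*hr*phi*L^2 / (3*t_bt*365.25*86400)
Qv = pi*77.317*0.16898*790.60^2 / (3*5.8537*365.25*86400)
Qv = 0.046293 m^3/s


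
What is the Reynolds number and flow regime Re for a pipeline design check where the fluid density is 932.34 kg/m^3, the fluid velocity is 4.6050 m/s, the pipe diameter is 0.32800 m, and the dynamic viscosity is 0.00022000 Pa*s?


Step 1: Re = rho*vel*D/mu = 932.34*4.605*0.328/0.00022 = 6.4011e+06
Step 2: Re = 6.4011e+06 > 4000, so flow is turbulent.
Re = 6.4011e+06 (turbulent)


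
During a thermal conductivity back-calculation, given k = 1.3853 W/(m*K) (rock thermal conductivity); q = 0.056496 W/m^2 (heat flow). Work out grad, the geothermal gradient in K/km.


grad = q / k * 1000
grad = 0.056496 / 1.3853 * 1000
grad = 40.78250 deg C/km
Convert: 40.78250 deg C/km * 1.0 = 40.782 K/km
grad = 40.782 K/km


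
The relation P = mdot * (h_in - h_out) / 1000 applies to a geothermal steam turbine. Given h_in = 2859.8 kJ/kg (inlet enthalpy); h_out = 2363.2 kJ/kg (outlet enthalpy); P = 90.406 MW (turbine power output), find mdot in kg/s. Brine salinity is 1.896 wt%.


mdot = P * 1000 / (h_in - h_out)
mdot = 90.406 * 1000 / (2859.8 - 2363.2)
mdot = 182.05 kg/s


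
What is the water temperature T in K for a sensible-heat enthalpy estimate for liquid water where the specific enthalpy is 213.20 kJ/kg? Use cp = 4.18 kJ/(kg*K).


T = h / cp
T = 213.20 / 4.18
T = 51.00478 deg C
Convert to K: 51.00478 + 273.15 = 324.15 K
T = 324.15 K


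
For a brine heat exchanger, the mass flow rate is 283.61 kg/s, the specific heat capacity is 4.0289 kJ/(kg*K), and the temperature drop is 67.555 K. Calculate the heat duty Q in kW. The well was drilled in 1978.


Q = mdot * cp * dT / 1000
Q = 283.61 * 4.0289 * 67.555 / 1000
Q = 77.19080 MW
Convert: 77.19080 MW * 1000.0 = 77191 kW
Q = 77191 kW


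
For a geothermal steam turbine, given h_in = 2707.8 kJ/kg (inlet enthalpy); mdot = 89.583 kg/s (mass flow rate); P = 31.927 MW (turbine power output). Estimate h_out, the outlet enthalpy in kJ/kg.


h_out = h_in - P * 1000 / mdot
h_out = 2707.8 - 31.927 * 1000 / 89.583
h_out = 2351.4 kJ/kg


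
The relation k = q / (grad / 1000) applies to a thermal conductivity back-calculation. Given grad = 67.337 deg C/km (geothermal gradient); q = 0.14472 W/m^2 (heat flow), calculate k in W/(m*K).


k = q / (grad / 1000)
k = 0.14472 / (67.337 / 1000)
k = 2.1492 W/(m*K)


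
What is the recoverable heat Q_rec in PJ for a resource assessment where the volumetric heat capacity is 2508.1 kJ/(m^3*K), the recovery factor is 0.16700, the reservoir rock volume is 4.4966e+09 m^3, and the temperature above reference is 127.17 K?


Step 1: Q_s = Vr*rhoc*dT/1e12 = 4.4966e+09*2508.1*127.17/1e12 = 1434.213 PJ
Step 2: Q_rec = Q_s * RF = 1434.213 * 0.167 = 239.51 PJ
Q_rec = 239.51 PJ


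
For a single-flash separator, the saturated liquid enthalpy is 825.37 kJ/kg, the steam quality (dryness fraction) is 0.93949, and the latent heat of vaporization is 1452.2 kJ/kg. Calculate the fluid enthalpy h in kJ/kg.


h = hf + x * hfg
h = 825.37 + 0.93949 * 1452.2
h = 2189.7 kJ/kg


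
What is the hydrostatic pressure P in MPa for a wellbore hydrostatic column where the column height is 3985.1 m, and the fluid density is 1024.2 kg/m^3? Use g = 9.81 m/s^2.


P = rho * g * h / 1e6
P = 1024.2 * 9.81 * 3985.1 / 1e6
P = 40.040 MPa


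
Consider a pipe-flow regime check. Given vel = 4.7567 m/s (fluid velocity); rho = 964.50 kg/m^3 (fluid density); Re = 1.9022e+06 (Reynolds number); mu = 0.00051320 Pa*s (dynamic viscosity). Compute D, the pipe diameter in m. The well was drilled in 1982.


D = Re * mu / (rho * vel)
D = 1.9022e+06 * 0.00051320 / (964.50 * 4.7567)
D = 0.21278 m


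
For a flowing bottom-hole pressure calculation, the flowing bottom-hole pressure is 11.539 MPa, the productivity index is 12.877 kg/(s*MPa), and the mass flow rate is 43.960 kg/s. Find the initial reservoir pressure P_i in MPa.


P_i = P_wf + mdot / PI
P_i = 11.539 + 43.960 / 12.877
P_i = 14.953 MPa


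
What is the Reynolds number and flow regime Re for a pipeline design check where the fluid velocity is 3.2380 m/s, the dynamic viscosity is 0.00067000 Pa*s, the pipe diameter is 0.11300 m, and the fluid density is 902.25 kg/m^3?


Step 1: Re = rho*vel*D/mu = 902.25*3.238*0.113/0.00067 = 4.9273e+05
Step 2: Re = 4.9273e+05 > 4000, so flow is turbulent.
Re = 4.9273e+05 (turbulent)


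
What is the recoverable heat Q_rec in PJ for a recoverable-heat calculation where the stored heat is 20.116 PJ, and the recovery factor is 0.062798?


Q_rec = Q_s * RF
Q_rec = 20.116 * 0.062798
Q_rec = 1.2632 PJ


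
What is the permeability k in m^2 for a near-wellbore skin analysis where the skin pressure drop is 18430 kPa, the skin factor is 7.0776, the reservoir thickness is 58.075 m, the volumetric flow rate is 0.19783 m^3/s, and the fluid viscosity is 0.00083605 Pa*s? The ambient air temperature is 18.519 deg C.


k = S*q*mu / (2*pi*dP_s*1000*hr)
k = 7.0776*0.19783*0.00083605 / (2*pi*18430*1000*58.075)
k = 1.7407e-13 m^2


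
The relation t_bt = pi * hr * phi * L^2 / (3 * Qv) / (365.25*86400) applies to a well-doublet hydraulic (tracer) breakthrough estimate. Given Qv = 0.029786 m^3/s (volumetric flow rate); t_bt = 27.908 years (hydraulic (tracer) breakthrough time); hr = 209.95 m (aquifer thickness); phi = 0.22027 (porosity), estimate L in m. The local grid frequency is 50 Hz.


L = sqrt(t_bt*365.25*86400*3*Qv / (pi*hr*phi))
L = sqrt(27.908*365.25*86400*3*0.029786 / (pi*209.95*0.22027))
L = 735.99 m


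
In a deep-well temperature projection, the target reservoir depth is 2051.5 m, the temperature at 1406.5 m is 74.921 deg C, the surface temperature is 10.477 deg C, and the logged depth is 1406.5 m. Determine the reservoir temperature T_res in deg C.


Step 1: grad = (T_d1 - T_surf)/d1 * 1000 = (74.921 - 10.477)/1406.5 * 1000 = 45.81870 deg C/km
Step 2: T_res = T_surf + grad*d2/1000 = 10.477 + 45.81870*2051.5/1000 = 104.47 deg C
T_res = 104.47 deg C


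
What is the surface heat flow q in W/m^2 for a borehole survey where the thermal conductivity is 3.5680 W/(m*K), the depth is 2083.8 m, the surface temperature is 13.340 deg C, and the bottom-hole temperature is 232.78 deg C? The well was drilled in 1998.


Step 1: grad = (T_d - T_surf)/d * 1000 = (232.78 - 13.34)/2083.8 * 1000 = 105.3076 deg C/km
Step 2: q = k * grad / 1000 = 3.568 * 105.3076 / 1000 = 0.37574 W/m^2
q = 0.37574 W/m^2


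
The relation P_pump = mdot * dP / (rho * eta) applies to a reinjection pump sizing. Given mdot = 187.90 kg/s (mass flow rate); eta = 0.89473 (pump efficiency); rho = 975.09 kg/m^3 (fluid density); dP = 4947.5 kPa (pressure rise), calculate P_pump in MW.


P_pump = mdot * dP / (rho * eta)
P_pump = 187.90 * 4947.5 / (975.09 * 0.89473)
P_pump = 1065.555 kW
Convert: 1065.555 kW * 0.001 = 1.0656 MW
P_pump = 1.0656 MW


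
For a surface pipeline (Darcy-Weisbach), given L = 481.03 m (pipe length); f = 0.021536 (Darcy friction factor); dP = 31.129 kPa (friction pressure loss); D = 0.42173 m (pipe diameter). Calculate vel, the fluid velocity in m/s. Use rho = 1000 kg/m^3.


vel = sqrt(dP*1000*2*D / (f*L*rho))
vel = sqrt(31.129*1000*2*0.42173 / (0.021536*481.03*1000))
vel = 1.5920 m/s


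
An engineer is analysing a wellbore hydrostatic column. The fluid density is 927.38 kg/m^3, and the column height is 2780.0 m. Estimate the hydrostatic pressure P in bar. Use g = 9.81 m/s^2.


P = rho * g * h / 1e6
P = 927.38 * 9.81 * 2780.0 / 1e6
P = 25.29132 MPa
Convert: 25.29132 MPa * 10.0 = 252.91 bar
P = 252.91 bar


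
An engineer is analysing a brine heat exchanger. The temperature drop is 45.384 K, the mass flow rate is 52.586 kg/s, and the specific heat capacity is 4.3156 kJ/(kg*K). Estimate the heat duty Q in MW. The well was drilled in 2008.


Q = mdot * cp * dT / 1000
Q = 52.586 * 4.3156 * 45.384 / 1000
Q = 10.299 MW


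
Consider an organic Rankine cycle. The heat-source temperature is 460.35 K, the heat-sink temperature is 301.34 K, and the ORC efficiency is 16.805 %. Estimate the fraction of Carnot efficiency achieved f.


f = (eta_orc/100) / (1 - Tc/Th)
f = (16.805/100) / (1 - 301.34/460.35)
f = 0.48652


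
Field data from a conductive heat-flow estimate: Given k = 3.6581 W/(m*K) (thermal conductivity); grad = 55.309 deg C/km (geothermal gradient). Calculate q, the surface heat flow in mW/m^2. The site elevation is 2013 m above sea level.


q = k * grad / 1000
q = 3.6581 * 55.309 / 1000
q = 0.2023259 W/m^2
Convert: 0.2023259 W/m^2 * 1000.0 = 202.33 mW/m^2
q = 202.33 mW/m^2


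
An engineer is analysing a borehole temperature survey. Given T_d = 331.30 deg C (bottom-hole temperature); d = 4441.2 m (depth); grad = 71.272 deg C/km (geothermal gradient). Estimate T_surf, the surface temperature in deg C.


T_surf = T_d - grad * d / 1000
T_surf = 331.30 - 71.272 * 4441.2 / 1000
T_surf = 14.767 deg C


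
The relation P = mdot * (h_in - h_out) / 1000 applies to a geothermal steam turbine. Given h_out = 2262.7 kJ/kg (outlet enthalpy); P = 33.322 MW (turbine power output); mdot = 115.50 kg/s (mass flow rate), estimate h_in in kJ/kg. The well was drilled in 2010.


h_in = h_out + P * 1000 / mdot
h_in = 2262.7 + 33.322 * 1000 / 115.50
h_in = 2551.2 kJ/kg


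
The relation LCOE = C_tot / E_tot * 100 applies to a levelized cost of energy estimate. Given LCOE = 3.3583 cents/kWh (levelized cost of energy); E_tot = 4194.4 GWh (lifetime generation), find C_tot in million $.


C_tot = LCOE / 100 * E_tot
C_tot = 3.3583 / 100 * 4194.4
C_tot = 140.86 million $


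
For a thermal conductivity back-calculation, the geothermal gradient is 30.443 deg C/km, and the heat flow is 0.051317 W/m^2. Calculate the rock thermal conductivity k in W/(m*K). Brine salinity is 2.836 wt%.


k = q / (grad / 1000)
k = 0.051317 / (30.443 / 1000)
k = 1.6857 W/(m*K)


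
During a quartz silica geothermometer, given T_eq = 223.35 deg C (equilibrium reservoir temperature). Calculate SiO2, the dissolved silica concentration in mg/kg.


SiO2 = 10^(5.19 - 1309/(T_eq + 273.15))
SiO2 = 10^(5.19 - 1309/(223.35 + 273.15))
SiO2 = 357.72 mg/kg


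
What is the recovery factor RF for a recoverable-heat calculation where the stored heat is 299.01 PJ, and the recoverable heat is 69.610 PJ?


RF = Q_rec / Q_s
RF = 69.610 / 299.01
RF = 0.23280


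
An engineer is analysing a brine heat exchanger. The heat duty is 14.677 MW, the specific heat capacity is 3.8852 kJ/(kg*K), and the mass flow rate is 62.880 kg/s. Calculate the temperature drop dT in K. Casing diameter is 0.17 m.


dT = Q * 1000 / (mdot * cp)
dT = 14.677 * 1000 / (62.880 * 3.8852)
dT = 60.077 K


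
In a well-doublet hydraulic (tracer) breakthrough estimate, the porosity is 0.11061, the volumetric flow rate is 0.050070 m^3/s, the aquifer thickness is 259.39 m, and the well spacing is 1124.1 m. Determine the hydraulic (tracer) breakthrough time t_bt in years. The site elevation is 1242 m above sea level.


t_bt = pi * hr * phi * L^2 / (3 * Qv) / (365.25*86400)
t_bt = pi * 259.39 * 0.11061 * 1124.1^2 / (3 * 0.050070) / (365.25*86400)
t_bt = 24.027 years


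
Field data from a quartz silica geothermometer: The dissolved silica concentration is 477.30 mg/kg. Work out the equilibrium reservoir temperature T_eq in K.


T_eq = 1309 / (5.19 - log10(SiO2)) - 273.15
T_eq = 1309 / (5.19 - log10(477.30)) - 273.15
T_eq = 248.1130 deg C
Convert to K: 248.1130 + 273.15 = 521.26 K
T_eq = 521.26 K


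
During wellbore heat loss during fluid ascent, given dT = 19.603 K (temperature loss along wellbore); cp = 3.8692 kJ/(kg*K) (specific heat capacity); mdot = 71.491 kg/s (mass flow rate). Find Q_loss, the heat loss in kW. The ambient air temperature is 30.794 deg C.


Q_loss = mdot * cp * dT
Q_loss = 71.491 * 3.8692 * 19.603
Q_loss = 5422.4 kW


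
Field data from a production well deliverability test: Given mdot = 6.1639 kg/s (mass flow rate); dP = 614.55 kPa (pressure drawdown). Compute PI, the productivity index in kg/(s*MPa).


PI = mdot * 1000 / dP
PI = 6.1639 * 1000 / 614.55
PI = 10.030 kg/(s*MPa)


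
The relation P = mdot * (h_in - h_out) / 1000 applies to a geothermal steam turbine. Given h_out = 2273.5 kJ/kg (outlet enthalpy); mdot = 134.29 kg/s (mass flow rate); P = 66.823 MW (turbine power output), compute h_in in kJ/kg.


h_in = h_out + P * 1000 / mdot
h_in = 2273.5 + 66.823 * 1000 / 134.29
h_in = 2771.1 kJ/kg


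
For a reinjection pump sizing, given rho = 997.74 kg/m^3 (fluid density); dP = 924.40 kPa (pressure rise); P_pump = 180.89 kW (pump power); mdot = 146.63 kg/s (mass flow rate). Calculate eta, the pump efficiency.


eta = mdot * dP / (rho * P_pump)
eta = 146.63 * 924.40 / (997.74 * 180.89)
eta = 0.75102


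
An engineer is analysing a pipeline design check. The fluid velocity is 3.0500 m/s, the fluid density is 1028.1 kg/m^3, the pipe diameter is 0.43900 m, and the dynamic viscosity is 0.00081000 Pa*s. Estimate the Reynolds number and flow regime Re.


Step 1: Re = rho*vel*D/mu = 1028.1*3.05*0.439/0.00081 = 1.6995e+06
Step 2: Re = 1.6995e+06 > 4000, so flow is turbulent.
Re = 1.6995e+06 (turbulent)


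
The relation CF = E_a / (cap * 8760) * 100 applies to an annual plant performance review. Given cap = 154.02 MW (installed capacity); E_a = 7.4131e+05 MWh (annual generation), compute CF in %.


CF = E_a / (cap * 8760) * 100
CF = 7.4131e+05 / (154.02 * 8760) * 100
CF = 54.944 %


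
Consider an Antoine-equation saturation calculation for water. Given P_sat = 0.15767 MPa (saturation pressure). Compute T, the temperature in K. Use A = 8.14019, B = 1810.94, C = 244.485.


T = B / (A - log10(P_sat * 760 / 0.101325)) - C
T = 1810.94 / (8.14019 - log10(0.15767 * 760 / 0.101325)) - 244.485
T = 112.8896 deg C
Convert to K: 112.8896 + 273.15 = 386.04 K
T = 386.04 K
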